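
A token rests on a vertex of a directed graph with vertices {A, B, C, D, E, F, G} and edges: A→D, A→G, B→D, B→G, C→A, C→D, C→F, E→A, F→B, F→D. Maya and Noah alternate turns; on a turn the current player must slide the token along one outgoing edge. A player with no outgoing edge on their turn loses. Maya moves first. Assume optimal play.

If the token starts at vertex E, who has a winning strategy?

Label each position W (a win for the player to move) or L (a loss). A position with no legal move is L; any other position is W exactly when some move reaches an L, and L when every move reaches a W.
Every edge goes from a vertex to one that appears earlier in the order G, D, B, A, F, C, E, so processing vertices in that order labels each vertex after all of its successors.
G: no outgoing edge → L
D: no outgoing edge → L
B: can move to D, which is L ⇒ W
A: can move to D, which is L ⇒ W
F: can move to D, which is L ⇒ W
C: can move to D, which is L ⇒ W
E: the only move is to A(W), a W ⇒ L
The starting position E is L: whatever Maya does, the opponent receives a W position.

Noah wins.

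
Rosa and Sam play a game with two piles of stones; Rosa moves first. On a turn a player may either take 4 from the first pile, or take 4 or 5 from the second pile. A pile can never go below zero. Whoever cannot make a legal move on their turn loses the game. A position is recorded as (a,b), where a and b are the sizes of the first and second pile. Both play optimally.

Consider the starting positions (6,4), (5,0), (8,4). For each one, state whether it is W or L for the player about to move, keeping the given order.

Classify positions by backward induction: terminal positions (no move available) are L. From any other position, the mover wins iff some move reaches an L.
No move ever increases a pile, so every position that can arise here has a ≤ 8 and b ≤ 4; it is enough to label the cells with 0 ≤ a ≤ 8 and 0 ≤ b ≤ 4.
Every move lowers a or b (never raises either), so fill the grid row by row in increasing a, and left to right within a row: each cell's successors are then already labelled.
      b=0  b=1  b=2  b=3  b=4
a=0:    L    L    L    L    W
a=1:    L    L    L    L    W
a=2:    L    L    L    L    W
a=3:    L    L    L    L    W
a=4:    W    W    W    W    L
a=5:    W    W    W    W    L
a=6:    W    W    W    W    L
a=7:    W    W    W    W    L
a=8:    L    L    L    L    W
Cells with no legal move (terminal, hence L): (0,0), (0,1), (0,2), (0,3), (1,0), (1,1), (1,2), (1,3), (2,0), (2,1), (2,2), (2,3), (3,0), (3,1), (3,2), (3,3).
The remaining L cells, each justified by listing all of its moves:
(4,4): moves to (0,4)(W), (4,0)(W); every one is W ⇒ L
(5,4): moves to (1,4)(W), (5,0)(W); every one is W ⇒ L
(6,4): moves to (2,4)(W), (6,0)(W); every one is W ⇒ L
(7,4): moves to (3,4)(W), (7,0)(W); every one is W ⇒ L
(8,0): the only move is to (4,0)(W), a W ⇒ L
(8,1): the only move is to (4,1)(W), a W ⇒ L
(8,2): the only move is to (4,2)(W), a W ⇒ L
(8,3): the only move is to (4,3)(W), a W ⇒ L
Every other cell has at least one move into one of the L cells above, so it is W.
(6,4): one of the L cells justified above, so L
(5,0): the move to (1,0) reaches an L cell, so W
(8,4): the move to (4,4) reaches an L cell, so W

(6,4): L, (5,0): W, (8,4): W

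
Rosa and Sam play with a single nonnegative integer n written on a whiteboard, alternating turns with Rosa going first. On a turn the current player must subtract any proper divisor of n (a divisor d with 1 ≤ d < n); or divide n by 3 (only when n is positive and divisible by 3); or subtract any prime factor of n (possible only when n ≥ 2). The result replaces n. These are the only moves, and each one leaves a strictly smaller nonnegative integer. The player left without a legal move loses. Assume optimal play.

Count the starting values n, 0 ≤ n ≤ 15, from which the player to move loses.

5

Label each position W (a win for the player to move) or L (a loss). A position with no legal move is L; any other position is W exactly when some move reaches an L, and L when every move reaches a W.
n=0: no move → L
n=1: no move → L
n=2: can move to 0, which is L ⇒ W
n=3: can move to 0, which is L ⇒ W
n=4: moves to 2(W), 3(W); every one is W ⇒ L
n=5: can move to 0, which is L ⇒ W
n=6: can move to 4, which is L ⇒ W
n=7: can move to 0, which is L ⇒ W
n=8: can move to 4, which is L ⇒ W
n=9: moves to 3(W), 6(W), 8(W); every one is W ⇒ L
n=10: can move to 9, which is L ⇒ W
n=11: can move to 0, which is L ⇒ W
n=12: can move to 4, which is L ⇒ W
n=13: can move to 0, which is L ⇒ W
n=14: moves to 7(W), 12(W), 13(W); every one is W ⇒ L
n=15: can move to 14, which is L ⇒ W
L entries with 0 ≤ n ≤ 15: n = 0, 1, 4, 9, 14; that makes 5.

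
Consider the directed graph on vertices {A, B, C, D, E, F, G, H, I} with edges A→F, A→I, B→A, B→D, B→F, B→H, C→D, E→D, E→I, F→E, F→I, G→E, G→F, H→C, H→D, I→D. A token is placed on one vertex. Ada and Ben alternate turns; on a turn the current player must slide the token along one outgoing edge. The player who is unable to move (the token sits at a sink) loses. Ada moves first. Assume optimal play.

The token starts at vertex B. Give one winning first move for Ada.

Move to F.

Positions with no move are L. A position that does have a move is losing for the player to move precisely when every available move leads to a winning position for the opponent. Fill in the labels:
Every edge goes from a vertex to one that appears earlier in the order D, I, E, F, A, C, G, H, B, so processing vertices in that order labels each vertex after all of its successors.
D: no outgoing edge → L
I: reaches L-position D → W
E: reaches L-position D → W
F: only reaches E(W), I(W), all W → L
A: reaches L-position F → W
C: reaches L-position D → W
G: reaches L-position F → W
H: reaches L-position D → W
B: reaches L-position F → W
From B, the L positions reachable in one move are: F, D. Any move reaching one of these is winning.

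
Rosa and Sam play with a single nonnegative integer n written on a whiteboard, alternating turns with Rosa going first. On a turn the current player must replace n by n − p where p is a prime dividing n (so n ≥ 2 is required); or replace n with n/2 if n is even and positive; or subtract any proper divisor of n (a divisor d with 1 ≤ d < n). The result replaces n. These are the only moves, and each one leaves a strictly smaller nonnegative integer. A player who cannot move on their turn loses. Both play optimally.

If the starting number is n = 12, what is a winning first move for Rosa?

Compute win/loss labels from the base case upward. A position with no move is L. Any other position is W if it can reach an L in one move, else L.
n=0: no move → L
n=1: no move → L
n=2: →0(L), so W
n=3: →0(L), so W
n=4: →2(W), 3(W) — all W, so L
n=5: →0(L), so W
n=6: →4(L), so W
n=7: →0(L), so W
n=8: →4(L), so W
n=9: →6(W), 8(W) — all W, so L
n=10: →9(L), so W
n=11: →0(L), so W
n=12: →9(L), so W
From 12, the L positions reachable in one move are: 9.

Move to 9.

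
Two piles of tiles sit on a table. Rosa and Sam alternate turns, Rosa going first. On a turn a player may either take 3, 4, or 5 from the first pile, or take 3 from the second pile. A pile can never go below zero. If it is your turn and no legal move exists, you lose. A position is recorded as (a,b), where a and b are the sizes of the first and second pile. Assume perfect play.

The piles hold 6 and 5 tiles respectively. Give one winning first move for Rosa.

Move to (3,5).

Classify positions by backward induction: terminal positions (no move available) are L. From any other position, the mover wins iff some move reaches an L.
No move ever increases a pile, so every position that can arise here has a ≤ 6 and b ≤ 5; it is enough to label the cells with 0 ≤ a ≤ 6 and 0 ≤ b ≤ 5.
Every move lowers a or b (never raises either), so fill the grid row by row in increasing a, and left to right within a row: each cell's successors are then already labelled.
      b=0  b=1  b=2  b=3  b=4  b=5
a=0:    L    L    L    W    W    W
a=1:    L    L    L    W    W    W
a=2:    L    L    L    W    W    W
a=3:    W    W    W    L    L    L
a=4:    W    W    W    L    L    L
a=5:    W    W    W    L    L    L
a=6:    W    W    W    W    W    W
Cells with no legal move (terminal, hence L): (0,0), (0,1), (0,2), (1,0), (1,1), (1,2), (2,0), (2,1), (2,2).
The remaining L cells, each justified by listing all of its moves:
(3,3): →(0,3)(W), (3,0)(W) — all W, so L
(3,4): →(0,4)(W), (3,1)(W) — all W, so L
(3,5): →(0,5)(W), (3,2)(W) — all W, so L
(4,3): →(1,3)(W), (0,3)(W), (4,0)(W) — all W, so L
(4,4): →(1,4)(W), (0,4)(W), (4,1)(W) — all W, so L
(4,5): →(1,5)(W), (0,5)(W), (4,2)(W) — all W, so L
(5,3): →(2,3)(W), (1,3)(W), (0,3)(W), (5,0)(W) — all W, so L
(5,4): →(2,4)(W), (1,4)(W), (0,4)(W), (5,1)(W) — all W, so L
(5,5): →(2,5)(W), (1,5)(W), (0,5)(W), (5,2)(W) — all W, so L
Every other cell has at least one move into one of the L cells above, so it is W.
From (6,5), the L positions reachable in one move are: (3,5).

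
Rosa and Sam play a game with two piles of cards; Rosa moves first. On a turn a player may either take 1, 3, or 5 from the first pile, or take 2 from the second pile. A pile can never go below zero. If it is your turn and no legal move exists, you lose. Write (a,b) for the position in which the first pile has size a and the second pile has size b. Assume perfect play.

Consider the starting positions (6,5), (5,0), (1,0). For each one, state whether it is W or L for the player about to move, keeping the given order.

Build the W/L table. Terminal = L. A non-terminal position is W if it has a move to some L; otherwise it is L.
No move ever increases a pile, so every position that can arise here has a ≤ 6 and b ≤ 5; it is enough to label the cells with 0 ≤ a ≤ 6 and 0 ≤ b ≤ 5.
Every move lowers a or b (never raises either), so fill the grid row by row in increasing a, and left to right within a row: each cell's successors are then already labelled.
      b=0  b=1  b=2  b=3  b=4  b=5
a=0:    L    L    W    W    L    L
a=1:    W    W    L    L    W    W
a=2:    L    L    W    W    L    L
a=3:    W    W    L    L    W    W
a=4:    L    L    W    W    L    L
a=5:    W    W    L    L    W    W
a=6:    L    L    W    W    L    L
Cells with no legal move (terminal, hence L): (0,0), (0,1).
The remaining L cells, each justified by listing all of its moves:
(0,4): →(0,2)(W) only, which is W, so L
(0,5): →(0,3)(W) only, which is W, so L
(1,2): →(0,2)(W), (1,0)(W) — all W, so L
(1,3): →(0,3)(W), (1,1)(W) — all W, so L
(2,0): →(1,0)(W) only, which is W, so L
(2,1): →(1,1)(W) only, which is W, so L
(2,4): →(1,4)(W), (2,2)(W) — all W, so L
(2,5): →(1,5)(W), (2,3)(W) — all W, so L
(3,2): →(2,2)(W), (0,2)(W), (3,0)(W) — all W, so L
(3,3): →(2,3)(W), (0,3)(W), (3,1)(W) — all W, so L
(4,0): →(3,0)(W), (1,0)(W) — all W, so L
(4,1): →(3,1)(W), (1,1)(W) — all W, so L
(4,4): →(3,4)(W), (1,4)(W), (4,2)(W) — all W, so L
(4,5): →(3,5)(W), (1,5)(W), (4,3)(W) — all W, so L
(5,2): →(4,2)(W), (2,2)(W), (0,2)(W), (5,0)(W) — all W, so L
(5,3): →(4,3)(W), (2,3)(W), (0,3)(W), (5,1)(W) — all W, so L
(6,0): →(5,0)(W), (3,0)(W), (1,0)(W) — all W, so L
(6,1): →(5,1)(W), (3,1)(W), (1,1)(W) — all W, so L
(6,4): →(5,4)(W), (3,4)(W), (1,4)(W), (6,2)(W) — all W, so L
(6,5): →(5,5)(W), (3,5)(W), (1,5)(W), (6,3)(W) — all W, so L
Every other cell has at least one move into one of the L cells above, so it is W.
(6,5): one of the L cells justified above, so L
(5,0): the move to (4,0) reaches an L cell, so W
(1,0): the move to (0,0) reaches an L cell, so W

(6,5): L, (5,0): W, (1,0): W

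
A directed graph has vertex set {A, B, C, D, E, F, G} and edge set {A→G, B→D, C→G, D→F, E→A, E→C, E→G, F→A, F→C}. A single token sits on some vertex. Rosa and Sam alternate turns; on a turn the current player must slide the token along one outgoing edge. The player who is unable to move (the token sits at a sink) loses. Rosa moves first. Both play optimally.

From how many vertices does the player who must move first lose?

Compute win/loss labels from the base case upward. A position with no move is L. Any other position is W if it can reach an L in one move, else L.
Every edge goes from a vertex to one that appears earlier in the order G, C, A, E, F, D, B, so processing vertices in that order labels each vertex after all of its successors.
G: no outgoing edge → L
C: reaches L-position G → W
A: reaches L-position G → W
E: reaches L-position G → W
F: only reaches A(W), C(W), all W → L
D: reaches L-position F → W
B: only reaches D(W), which is W → L
The L vertices are B, F, G; that is 3 in all.

3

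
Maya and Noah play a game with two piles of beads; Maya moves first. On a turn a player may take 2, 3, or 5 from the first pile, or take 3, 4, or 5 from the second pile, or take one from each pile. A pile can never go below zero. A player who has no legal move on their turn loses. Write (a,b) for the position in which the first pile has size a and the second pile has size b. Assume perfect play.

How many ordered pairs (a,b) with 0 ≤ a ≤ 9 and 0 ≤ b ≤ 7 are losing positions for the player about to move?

21

Build the W/L table. Terminal = L. A non-terminal position is W if it has a move to some L; otherwise it is L.
Every move lowers a or b (never raises either), so fill the grid row by row in increasing a, and left to right within a row: each cell's successors are then already labelled.
      b=0  b=1  b=2  b=3  b=4  b=5  b=6  b=7
a=0:    L    L    L    W    W    W    W    W
a=1:    L    W    W    W    W    W    L    L
a=2:    W    W    W    L    L    L    W    W
a=3:    W    W    W    L    W    W    W    W
a=4:    W    L    L    W    W    W    W    W
a=5:    W    W    W    W    W    W    L    L
a=6:    W    W    W    W    L    L    W    W
a=7:    L    W    W    W    W    W    W    W
a=8:    L    W    L    W    W    W    W    W
a=9:    W    W    W    W    W    W    L    L
Cells with no legal move (terminal, hence L): (0,0), (0,1), (0,2), (1,0).
The remaining L cells, each justified by listing all of its moves:
(1,6): moves to (1,3)(W), (1,2)(W), (1,1)(W), (0,5)(W); every one is W ⇒ L
(1,7): moves to (1,4)(W), (1,3)(W), (1,2)(W), (0,6)(W); every one is W ⇒ L
(2,3): moves to (0,3)(W), (2,0)(W), (1,2)(W); every one is W ⇒ L
(2,4): moves to (0,4)(W), (2,1)(W), (2,0)(W), (1,3)(W); every one is W ⇒ L
(2,5): moves to (0,5)(W), (2,2)(W), (2,1)(W), (2,0)(W), (1,4)(W); every one is W ⇒ L
(3,3): moves to (1,3)(W), (0,3)(W), (3,0)(W), (2,2)(W); every one is W ⇒ L
(4,1): moves to (2,1)(W), (1,1)(W), (3,0)(W); every one is W ⇒ L
(4,2): moves to (2,2)(W), (1,2)(W), (3,1)(W); every one is W ⇒ L
(5,6): moves to (3,6)(W), (2,6)(W), (0,6)(W), (5,3)(W), (5,2)(W), (5,1)(W), (4,5)(W); every one is W ⇒ L
(5,7): moves to (3,7)(W), (2,7)(W), (0,7)(W), (5,4)(W), (5,3)(W), (5,2)(W), (4,6)(W); every one is W ⇒ L
(6,4): moves to (4,4)(W), (3,4)(W), (1,4)(W), (6,1)(W), (6,0)(W), (5,3)(W); every one is W ⇒ L
(6,5): moves to (4,5)(W), (3,5)(W), (1,5)(W), (6,2)(W), (6,1)(W), (6,0)(W), (5,4)(W); every one is W ⇒ L
(7,0): moves to (5,0)(W), (4,0)(W), (2,0)(W); every one is W ⇒ L
(8,0): moves to (6,0)(W), (5,0)(W), (3,0)(W); every one is W ⇒ L
(8,2): moves to (6,2)(W), (5,2)(W), (3,2)(W), (7,1)(W); every one is W ⇒ L
(9,6): moves to (7,6)(W), (6,6)(W), (4,6)(W), (9,3)(W), (9,2)(W), (9,1)(W), (8,5)(W); every one is W ⇒ L
(9,7): moves to (7,7)(W), (6,7)(W), (4,7)(W), (9,4)(W), (9,3)(W), (9,2)(W), (8,6)(W); every one is W ⇒ L
Every other cell has at least one move into one of the L cells above, so it is W.
L cells per row: a=0: 3, a=1: 3, a=2: 3, a=3: 1, a=4: 2, a=5: 2, a=6: 2, a=7: 1, a=8: 2, a=9: 2; total 21.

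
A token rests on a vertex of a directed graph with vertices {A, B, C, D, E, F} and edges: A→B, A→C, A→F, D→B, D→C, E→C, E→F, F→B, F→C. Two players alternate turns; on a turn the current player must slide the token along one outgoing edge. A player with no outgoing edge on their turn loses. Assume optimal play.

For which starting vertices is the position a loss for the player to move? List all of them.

Compute win/loss labels from the base case upward. A position with no move is L. Any other position is W if it can reach an L in one move, else L.
Every edge goes from a vertex to one that appears earlier in the order C, B, D, F, E, A, so processing vertices in that order labels each vertex after all of its successors.
C: no outgoing edge → L
B: no outgoing edge → L
D: reaches L-position B → W
F: reaches L-position B → W
E: reaches L-position C → W
A: reaches L-position B → W
The losing starting vertices are exactly the entries labelled L in this table (2 of them).

B, C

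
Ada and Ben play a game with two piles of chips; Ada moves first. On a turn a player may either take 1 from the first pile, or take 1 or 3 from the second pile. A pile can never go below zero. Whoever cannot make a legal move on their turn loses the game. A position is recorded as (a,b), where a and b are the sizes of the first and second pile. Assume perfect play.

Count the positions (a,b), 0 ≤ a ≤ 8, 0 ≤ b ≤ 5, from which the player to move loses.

27

Compute win/loss labels from the base case upward. A position with no move is L. Any other position is W if it can reach an L in one move, else L.
Every move lowers a or b (never raises either), so fill the grid row by row in increasing a, and left to right within a row: each cell's successors are then already labelled.
      b=0  b=1  b=2  b=3  b=4  b=5
a=0:    L    W    L    W    L    W
a=1:    W    L    W    L    W    L
a=2:    L    W    L    W    L    W
a=3:    W    L    W    L    W    L
a=4:    L    W    L    W    L    W
a=5:    W    L    W    L    W    L
a=6:    L    W    L    W    L    W
a=7:    W    L    W    L    W    L
a=8:    L    W    L    W    L    W
Cells with no legal move (terminal, hence L): (0,0).
The remaining L cells, each justified by listing all of its moves:
(0,2): the only move is to (0,1)(W), a W ⇒ L
(0,4): moves to (0,3)(W), (0,1)(W); every one is W ⇒ L
(1,1): moves to (0,1)(W), (1,0)(W); every one is W ⇒ L
(1,3): moves to (0,3)(W), (1,2)(W), (1,0)(W); every one is W ⇒ L
(1,5): moves to (0,5)(W), (1,4)(W), (1,2)(W); every one is W ⇒ L
(2,0): the only move is to (1,0)(W), a W ⇒ L
(2,2): moves to (1,2)(W), (2,1)(W); every one is W ⇒ L
(2,4): moves to (1,4)(W), (2,3)(W), (2,1)(W); every one is W ⇒ L
(3,1): moves to (2,1)(W), (3,0)(W); every one is W ⇒ L
(3,3): moves to (2,3)(W), (3,2)(W), (3,0)(W); every one is W ⇒ L
(3,5): moves to (2,5)(W), (3,4)(W), (3,2)(W); every one is W ⇒ L
(4,0): the only move is to (3,0)(W), a W ⇒ L
(4,2): moves to (3,2)(W), (4,1)(W); every one is W ⇒ L
(4,4): moves to (3,4)(W), (4,3)(W), (4,1)(W); every one is W ⇒ L
(5,1): moves to (4,1)(W), (5,0)(W); every one is W ⇒ L
(5,3): moves to (4,3)(W), (5,2)(W), (5,0)(W); every one is W ⇒ L
(5,5): moves to (4,5)(W), (5,4)(W), (5,2)(W); every one is W ⇒ L
(6,0): the only move is to (5,0)(W), a W ⇒ L
(6,2): moves to (5,2)(W), (6,1)(W); every one is W ⇒ L
(6,4): moves to (5,4)(W), (6,3)(W), (6,1)(W); every one is W ⇒ L
(7,1): moves to (6,1)(W), (7,0)(W); every one is W ⇒ L
(7,3): moves to (6,3)(W), (7,2)(W), (7,0)(W); every one is W ⇒ L
(7,5): moves to (6,5)(W), (7,4)(W), (7,2)(W); every one is W ⇒ L
(8,0): the only move is to (7,0)(W), a W ⇒ L
(8,2): moves to (7,2)(W), (8,1)(W); every one is W ⇒ L
(8,4): moves to (7,4)(W), (8,3)(W), (8,1)(W); every one is W ⇒ L
Every other cell has at least one move into one of the L cells above, so it is W.
L cells per row: a=0: 3, a=1: 3, a=2: 3, a=3: 3, a=4: 3, a=5: 3, a=6: 3, a=7: 3, a=8: 3; total 27.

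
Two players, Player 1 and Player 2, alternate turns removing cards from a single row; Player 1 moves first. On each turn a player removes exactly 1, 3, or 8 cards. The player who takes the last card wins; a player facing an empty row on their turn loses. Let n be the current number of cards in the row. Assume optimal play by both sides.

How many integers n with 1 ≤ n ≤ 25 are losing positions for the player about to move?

9

Label each position W (a win for the player to move) or L (a loss). A position with no legal move is L; any other position is W exactly when some move reaches an L, and L when every move reaches a W.
n=0: no move → L
n=1: reaches L-position 0 → W
n=2: only reaches 1(W), which is W → L
n=3: reaches L-position 2 → W
n=4: only reaches 3(W), 1(W), all W → L
n=5: reaches L-position 4 → W
n=6: only reaches 5(W), 3(W), all W → L
n=7: reaches L-position 6 → W
n=8: reaches L-position 0 → W
n=9: reaches L-position 6 → W
n=10: reaches L-position 2 → W
n=11: only reaches 10(W), 8(W), 3(W), all W → L
n=12: reaches L-position 11 → W
n=13: only reaches 12(W), 10(W), 5(W), all W → L
n=14: reaches L-position 13 → W
n=15: only reaches 14(W), 12(W), 7(W), all W → L
n=16: reaches L-position 15 → W
n=17: only reaches 16(W), 14(W), 9(W), all W → L
n=18: reaches L-position 17 → W
n=19: reaches L-position 11 → W
n=20: reaches L-position 17 → W
n=21: reaches L-position 13 → W
n=22: only reaches 21(W), 19(W), 14(W), all W → L
n=23: reaches L-position 22 → W
n=24: only reaches 23(W), 21(W), 16(W), all W → L
n=25: reaches L-position 24 → W
L entries with 1 ≤ n ≤ 25 (n=0 is outside the asked range and is not counted): n = 2, 4, 6, 11, 13, 15, 17, 22, 24; that makes 9.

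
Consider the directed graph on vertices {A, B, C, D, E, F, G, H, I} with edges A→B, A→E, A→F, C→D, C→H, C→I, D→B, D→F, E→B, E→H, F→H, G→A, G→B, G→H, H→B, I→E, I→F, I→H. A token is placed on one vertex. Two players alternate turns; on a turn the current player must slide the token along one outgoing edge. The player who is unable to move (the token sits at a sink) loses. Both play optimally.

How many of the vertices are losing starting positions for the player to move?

Use the standard recursion: the mover loses at a terminal position; elsewhere, the mover wins exactly when some move hands the opponent an L position.
Every edge goes from a vertex to one that appears earlier in the order B, H, F, E, A, I, G, D, C, so processing vertices in that order labels each vertex after all of its successors.
B: no outgoing edge → L
H: reaches L-position B → W
F: only reaches H(W), which is W → L
E: reaches L-position B → W
A: reaches L-position F → W
I: reaches L-position F → W
G: reaches L-position B → W
D: reaches L-position F → W
C: only reaches D(W), I(W), H(W), all W → L
The L vertices are B, C, F; that is 3 in all.

3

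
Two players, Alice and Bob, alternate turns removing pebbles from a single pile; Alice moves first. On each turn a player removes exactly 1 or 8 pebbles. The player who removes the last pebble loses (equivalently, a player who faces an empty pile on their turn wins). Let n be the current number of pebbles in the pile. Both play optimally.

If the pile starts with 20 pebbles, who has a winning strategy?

Alice wins.

Label each position W (a win for the player to move) or L (a loss). A position with no legal move is W; any other position is W exactly when some move reaches an L, and L when every move reaches a W.
n=0: no move; the opponent has just taken the last pebble and therefore loses → W
n=1: L (sole option 0(W) is W)
n=2: W (go to 1, an L position)
n=3: L (sole option 2(W) is W)
n=4: W (go to 3, an L position)
n=5: L (sole option 4(W) is W)
n=6: W (go to 5, an L position)
n=7: L (sole option 6(W) is W)
n=8: W (go to 7, an L position)
n=9: W (go to 1, an L position)
n=10: L (options 9(W), 2(W) are all W)
n=11: W (go to 10, an L position)
n=12: L (options 11(W), 4(W) are all W)
n=13: W (go to 12, an L position)
n=14: L (options 13(W), 6(W) are all W)
n=15: W (go to 14, an L position)
n=16: L (options 15(W), 8(W) are all W)
n=17: W (go to 16, an L position)
n=18: W (go to 10, an L position)
n=19: L (options 18(W), 11(W) are all W)
n=20: W (go to 19, an L position)
From 20 Alice can remove 1, leaving 19, reaching an L position.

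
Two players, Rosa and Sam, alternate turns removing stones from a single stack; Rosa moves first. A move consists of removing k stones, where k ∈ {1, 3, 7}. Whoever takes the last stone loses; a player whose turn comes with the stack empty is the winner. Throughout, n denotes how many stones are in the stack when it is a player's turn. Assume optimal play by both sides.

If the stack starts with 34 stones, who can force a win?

Label each position W (a win for the player to move) or L (a loss). A position with no legal move is W; any other position is W exactly when some move reaches an L, and L when every move reaches a W.
n=0: no move; the opponent has just taken the last stone and therefore loses → W
n=1: →0(W) only, which is W, so L
n=2: →1(L), so W
n=3: →2(W), 0(W) — all W, so L
n=4: →3(L), so W
n=5: →4(W), 2(W) — all W, so L
n=6: →5(L), so W
n=7: →6(W), 4(W), 0(W) — all W, so L
n=8: →7(L), so W
n=9: →8(W), 6(W), 2(W) — all W, so L
n=10: →9(L), so W
n=11: →10(W), 8(W), 4(W) — all W, so L
n=12: →11(L), so W
n=13: →12(W), 10(W), 6(W) — all W, so L
n=14: →13(L), so W
n=15: →14(W), 12(W), 8(W) — all W, so L
n=16: →15(L), so W
n=17: →16(W), 14(W), 10(W) — all W, so L
n=18: →17(L), so W
n=19: →18(W), 16(W), 12(W) — all W, so L
n=20: →19(L), so W
n=21: →20(W), 18(W), 14(W) — all W, so L
n=22: →21(L), so W
n=23: →22(W), 20(W), 16(W) — all W, so L
n=24: →23(L), so W
n=25: →24(W), 22(W), 18(W) — all W, so L
n=26: →25(L), so W
n=27: →26(W), 24(W), 20(W) — all W, so L
n=28: →27(L), so W
n=29: →28(W), 26(W), 22(W) — all W, so L
n=30: →29(L), so W
n=31: →30(W), 28(W), 24(W) — all W, so L
n=32: →31(L), so W
n=33: →32(W), 30(W), 26(W) — all W, so L
n=34: →33(L), so W
The starting position 34 is W: Rosa should remove 1, leaving 33, handing over an L position.

Rosa wins.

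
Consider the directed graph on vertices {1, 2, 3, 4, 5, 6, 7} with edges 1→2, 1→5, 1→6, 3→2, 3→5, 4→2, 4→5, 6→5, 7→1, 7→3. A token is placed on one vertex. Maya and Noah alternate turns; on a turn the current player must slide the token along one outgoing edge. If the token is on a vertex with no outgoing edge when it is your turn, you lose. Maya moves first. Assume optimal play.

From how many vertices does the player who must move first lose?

3

Compute win/loss labels from the base case upward. A position with no move is L. Any other position is W if it can reach an L in one move, else L.
Every edge goes from a vertex to one that appears earlier in the order 2, 5, 3, 6, 1, 4, 7, so processing vertices in that order labels each vertex after all of its successors.
2: no outgoing edge → L
5: no outgoing edge → L
3: can move to 5, which is L ⇒ W
6: can move to 5, which is L ⇒ W
1: can move to 5, which is L ⇒ W
4: can move to 5, which is L ⇒ W
7: moves to 1(W), 3(W); every one is W ⇒ L
The L vertices are 2, 5, 7; that is 3 in all.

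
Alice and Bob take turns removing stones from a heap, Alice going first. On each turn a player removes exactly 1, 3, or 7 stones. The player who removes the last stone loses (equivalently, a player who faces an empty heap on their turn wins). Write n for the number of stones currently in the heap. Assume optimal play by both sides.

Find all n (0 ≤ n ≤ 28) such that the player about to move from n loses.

Build the W/L table. Terminal = W. A non-terminal position is W if it has a move to some L; otherwise it is L.
n=0: no move; the opponent has just taken the last stone and therefore loses → W
n=1: only reaches 0(W), which is W → L
n=2: reaches L-position 1 → W
n=3: only reaches 2(W), 0(W), all W → L
n=4: reaches L-position 3 → W
n=5: only reaches 4(W), 2(W), all W → L
n=6: reaches L-position 5 → W
n=7: only reaches 6(W), 4(W), 0(W), all W → L
n=8: reaches L-position 7 → W
n=9: only reaches 8(W), 6(W), 2(W), all W → L
n=10: reaches L-position 9 → W
n=11: only reaches 10(W), 8(W), 4(W), all W → L
n=12: reaches L-position 11 → W
n=13: only reaches 12(W), 10(W), 6(W), all W → L
n=14: reaches L-position 13 → W
n=15: only reaches 14(W), 12(W), 8(W), all W → L
n=16: reaches L-position 15 → W
n=17: only reaches 16(W), 14(W), 10(W), all W → L
n=18: reaches L-position 17 → W
n=19: only reaches 18(W), 16(W), 12(W), all W → L
n=20: reaches L-position 19 → W
n=21: only reaches 20(W), 18(W), 14(W), all W → L
n=22: reaches L-position 21 → W
n=23: only reaches 22(W), 20(W), 16(W), all W → L
n=24: reaches L-position 23 → W
n=25: only reaches 24(W), 22(W), 18(W), all W → L
n=26: reaches L-position 25 → W
n=27: only reaches 26(W), 24(W), 20(W), all W → L
n=28: reaches L-position 27 → W
The losing starting values of n are exactly the entries labelled L in this table (14 of them).

1, 3, 5, 7, 9, 11, 13, 15, 17, 19, 21, 23, 25, 27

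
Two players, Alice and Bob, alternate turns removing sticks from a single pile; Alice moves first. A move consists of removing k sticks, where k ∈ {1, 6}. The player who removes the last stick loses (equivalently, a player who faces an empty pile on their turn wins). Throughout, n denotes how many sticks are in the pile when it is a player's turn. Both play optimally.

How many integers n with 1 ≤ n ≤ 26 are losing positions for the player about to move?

12

Use the standard recursion: the mover wins at a terminal position; elsewhere, the mover wins exactly when some move hands the opponent an L position.
n=0: no move; the opponent has just taken the last stick and therefore loses → W
n=1: →0(W) only, which is W, so L
n=2: →1(L), so W
n=3: →2(W) only, which is W, so L
n=4: →3(L), so W
n=5: →4(W) only, which is W, so L
n=6: →5(L), so W
n=7: →1(L), so W
n=8: →7(W), 2(W) — all W, so L
n=9: →8(L), so W
n=10: →9(W), 4(W) — all W, so L
n=11: →10(L), so W
n=12: →11(W), 6(W) — all W, so L
n=13: →12(L), so W
n=14: →8(L), so W
n=15: →14(W), 9(W) — all W, so L
n=16: →15(L), so W
n=17: →16(W), 11(W) — all W, so L
n=18: →17(L), so W
n=19: →18(W), 13(W) — all W, so L
n=20: →19(L), so W
n=21: →15(L), so W
n=22: →21(W), 16(W) — all W, so L
n=23: →22(L), so W
n=24: →23(W), 18(W) — all W, so L
n=25: →24(L), so W
n=26: →25(W), 20(W) — all W, so L
L entries with 1 ≤ n ≤ 26 (the range starts at n=1): n = 1, 3, 5, 8, 10, 12, 15, 17, 19, 22, 24, 26; that makes 12.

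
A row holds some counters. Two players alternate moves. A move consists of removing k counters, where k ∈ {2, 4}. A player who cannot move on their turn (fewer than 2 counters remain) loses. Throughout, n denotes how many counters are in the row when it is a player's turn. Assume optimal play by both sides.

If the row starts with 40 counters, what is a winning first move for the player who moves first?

Work bottom-up. With no move the player to move loses. Otherwise the position is W if at least one move leads to an L position for the opponent, and L if every move leads to a W.
n=0: no move → L
n=1: no move → L
n=2: W (go to 0, an L position)
n=3: W (go to 1, an L position)
n=4: W (go to 0, an L position)
n=5: W (go to 1, an L position)
n=6: L (options 4(W), 2(W) are all W)
n=7: L (options 5(W), 3(W) are all W)
n=8: W (go to 6, an L position)
n=9: W (go to 7, an L position)
n=10: W (go to 6, an L position)
n=11: W (go to 7, an L position)
n=12: L (options 10(W), 8(W) are all W)
n=13: L (options 11(W), 9(W) are all W)
n=14: W (go to 12, an L position)
n=15: W (go to 13, an L position)
n=16: W (go to 12, an L position)
n=17: W (go to 13, an L position)
n=18: L (options 16(W), 14(W) are all W)
n=19: L (options 17(W), 15(W) are all W)
n=20: W (go to 18, an L position)
n=21: W (go to 19, an L position)
n=22: W (go to 18, an L position)
n=23: W (go to 19, an L position)
n=24: L (options 22(W), 20(W) are all W)
n=25: L (options 23(W), 21(W) are all W)
n=26: W (go to 24, an L position)
n=27: W (go to 25, an L position)
n=28: W (go to 24, an L position)
n=29: W (go to 25, an L position)
n=30: L (options 28(W), 26(W) are all W)
n=31: L (options 29(W), 27(W) are all W)
n=32: W (go to 30, an L position)
n=33: W (go to 31, an L position)
n=34: W (go to 30, an L position)
n=35: W (go to 31, an L position)
n=36: L (options 34(W), 32(W) are all W)
n=37: L (options 35(W), 33(W) are all W)
n=38: W (go to 36, an L position)
n=39: W (go to 37, an L position)
n=40: W (go to 36, an L position)
From 40, the L positions reachable in one move are: 36.

Remove 4, leaving 36.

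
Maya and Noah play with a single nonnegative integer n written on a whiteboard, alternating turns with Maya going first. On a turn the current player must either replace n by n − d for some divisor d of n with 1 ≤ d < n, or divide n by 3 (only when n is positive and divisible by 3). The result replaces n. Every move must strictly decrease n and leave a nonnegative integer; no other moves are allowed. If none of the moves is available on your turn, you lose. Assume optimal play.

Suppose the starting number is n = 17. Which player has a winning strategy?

Label each position W (a win for the player to move) or L (a loss). A position with no legal move is L; any other position is W exactly when some move reaches an L, and L when every move reaches a W.
n=0: no move → L
n=1: no move → L
n=2: reaches L-position 1 → W
n=3: reaches L-position 1 → W
n=4: only reaches 2(W), 3(W), all W → L
n=5: reaches L-position 4 → W
n=6: reaches L-position 4 → W
n=7: only reaches 6(W), which is W → L
n=8: reaches L-position 4 → W
n=9: only reaches 3(W), 6(W), 8(W), all W → L
n=10: reaches L-position 9 → W
n=11: only reaches 10(W), which is W → L
n=12: reaches L-position 4 → W
n=13: only reaches 12(W), which is W → L
n=14: reaches L-position 7 → W
n=15: only reaches 5(W), 10(W), 12(W), 14(W), all W → L
n=16: reaches L-position 15 → W
n=17: only reaches 16(W), which is W → L
Every move from 17 reaches a W position, so the mover loses.

Noah wins.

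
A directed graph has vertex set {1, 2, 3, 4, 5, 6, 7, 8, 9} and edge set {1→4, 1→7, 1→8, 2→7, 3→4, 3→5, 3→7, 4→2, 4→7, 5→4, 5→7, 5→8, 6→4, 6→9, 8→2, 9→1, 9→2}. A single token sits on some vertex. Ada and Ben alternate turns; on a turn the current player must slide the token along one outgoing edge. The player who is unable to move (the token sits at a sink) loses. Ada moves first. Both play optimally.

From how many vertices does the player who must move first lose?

3

Build the W/L table. Terminal = L. A non-terminal position is W if it has a move to some L; otherwise it is L.
Every edge goes from a vertex to one that appears earlier in the order 7, 2, 4, 8, 1, 5, 9, 3, 6, so processing vertices in that order labels each vertex after all of its successors.
7: no outgoing edge → L
2: can move to 7, which is L ⇒ W
4: can move to 7, which is L ⇒ W
8: the only move is to 2(W), a W ⇒ L
1: can move to 8, which is L ⇒ W
5: can move to 8, which is L ⇒ W
9: moves to 1(W), 2(W); every one is W ⇒ L
3: can move to 7, which is L ⇒ W
6: can move to 9, which is L ⇒ W
The L vertices are 7, 8, 9; that is 3 in all.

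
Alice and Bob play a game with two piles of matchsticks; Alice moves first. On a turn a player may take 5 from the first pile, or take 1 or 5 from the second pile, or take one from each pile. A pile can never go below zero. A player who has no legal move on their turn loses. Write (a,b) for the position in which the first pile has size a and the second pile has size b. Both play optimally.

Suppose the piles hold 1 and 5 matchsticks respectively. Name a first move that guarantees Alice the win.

Move to (1,4).

Compute win/loss labels from the base case upward. A position with no move is L. Any other position is W if it can reach an L in one move, else L.
No move ever increases a pile, so every position that can arise here has a ≤ 1 and b ≤ 5; it is enough to label the cells with 0 ≤ a ≤ 1 and 0 ≤ b ≤ 5.
Every move lowers a or b (never raises either), so fill the grid row by row in increasing a, and left to right within a row: each cell's successors are then already labelled.
      b=0  b=1  b=2  b=3  b=4  b=5
a=0:    L    W    L    W    L    W
a=1:    L    W    L    W    L    W
Cells with no legal move (terminal, hence L): (0,0), (1,0).
The remaining L cells, each justified by listing all of its moves:
(0,2): →(0,1)(W) only, which is W, so L
(0,4): →(0,3)(W) only, which is W, so L
(1,2): →(1,1)(W), (0,1)(W) — all W, so L
(1,4): →(1,3)(W), (0,3)(W) — all W, so L
Every other cell has at least one move into one of the L cells above, so it is W.
From (1,5), the L positions reachable in one move are: (1,4), (1,0), (0,4). Any move reaching one of these is winning.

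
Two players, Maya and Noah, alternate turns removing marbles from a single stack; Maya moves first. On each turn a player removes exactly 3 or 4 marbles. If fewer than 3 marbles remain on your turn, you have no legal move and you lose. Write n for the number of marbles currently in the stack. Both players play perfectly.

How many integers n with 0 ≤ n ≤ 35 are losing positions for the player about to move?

16

Build the W/L table. Terminal = L. A non-terminal position is W if it has a move to some L; otherwise it is L.
n=0: no move → L
n=1: no move → L
n=2: no move → L
n=3: →0(L), so W
n=4: →1(L), so W
n=5: →2(L), so W
n=6: →2(L), so W
n=7: →4(W), 3(W) — all W, so L
n=8: →5(W), 4(W) — all W, so L
n=9: →6(W), 5(W) — all W, so L
n=10: →7(L), so W
n=11: →8(L), so W
n=12: →9(L), so W
n=13: →9(L), so W
n=14: →11(W), 10(W) — all W, so L
n=15: →12(W), 11(W) — all W, so L
n=16: →13(W), 12(W) — all W, so L
n=17: →14(L), so W
n=18: →15(L), so W
n=19: →16(L), so W
n=20: →16(L), so W
n=21: →18(W), 17(W) — all W, so L
n=22: →19(W), 18(W) — all W, so L
n=23: →20(W), 19(W) — all W, so L
n=24: →21(L), so W
n=25: →22(L), so W
n=26: →23(L), so W
n=27: →23(L), so W
n=28: →25(W), 24(W) — all W, so L
n=29: →26(W), 25(W) — all W, so L
n=30: →27(W), 26(W) — all W, so L
n=31: →28(L), so W
n=32: →29(L), so W
n=33: →30(L), so W
n=34: →30(L), so W
n=35: →32(W), 31(W) — all W, so L
L entries with 0 ≤ n ≤ 35: n = 0, 1, 2, 7, 8, 9, 14, 15, 16, 21, 22, 23, 28, 29, 30, 35; that makes 16.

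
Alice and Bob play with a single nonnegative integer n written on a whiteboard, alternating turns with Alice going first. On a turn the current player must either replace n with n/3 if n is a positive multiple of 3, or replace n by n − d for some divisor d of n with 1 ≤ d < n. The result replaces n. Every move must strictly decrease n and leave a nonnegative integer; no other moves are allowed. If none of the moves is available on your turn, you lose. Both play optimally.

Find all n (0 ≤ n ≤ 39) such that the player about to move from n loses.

Build the W/L table. Terminal = L. A non-terminal position is W if it has a move to some L; otherwise it is L.
n=0: no move → L
n=1: no move → L
n=2: reaches L-position 1 → W
n=3: reaches L-position 1 → W
n=4: only reaches 2(W), 3(W), all W → L
n=5: reaches L-position 4 → W
n=6: reaches L-position 4 → W
n=7: only reaches 6(W), which is W → L
n=8: reaches L-position 4 → W
n=9: only reaches 3(W), 6(W), 8(W), all W → L
n=10: reaches L-position 9 → W
n=11: only reaches 10(W), which is W → L
n=12: reaches L-position 4 → W
n=13: only reaches 12(W), which is W → L
n=14: reaches L-position 7 → W
n=15: only reaches 5(W), 10(W), 12(W), 14(W), all W → L
n=16: reaches L-position 15 → W
n=17: only reaches 16(W), which is W → L
n=18: reaches L-position 9 → W
n=19: only reaches 18(W), which is W → L
n=20: reaches L-position 15 → W
n=21: reaches L-position 7 → W
n=22: reaches L-position 11 → W
n=23: only reaches 22(W), which is W → L
n=24: reaches L-position 23 → W
n=25: only reaches 20(W), 24(W), all W → L
n=26: reaches L-position 13 → W
n=27: reaches L-position 9 → W
n=28: only reaches 14(W), 21(W), 24(W), 26(W), 27(W), all W → L
n=29: reaches L-position 28 → W
n=30: reaches L-position 15 → W
n=31: only reaches 30(W), which is W → L
n=32: reaches L-position 28 → W
n=33: reaches L-position 11 → W
n=34: reaches L-position 17 → W
n=35: reaches L-position 28 → W
n=36: only reaches 12(W), 18(W), 24(W), 27(W), 30(W), 32(W), 33(W), 34(W), 35(W), all W → L
n=37: reaches L-position 36 → W
n=38: reaches L-position 19 → W
n=39: reaches L-position 13 → W
Reading off the rows marked L gives the requested list; there are 15 such values of n.

0, 1, 4, 7, 9, 11, 13, 15, 17, 19, 23, 25, 28, 31, 36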